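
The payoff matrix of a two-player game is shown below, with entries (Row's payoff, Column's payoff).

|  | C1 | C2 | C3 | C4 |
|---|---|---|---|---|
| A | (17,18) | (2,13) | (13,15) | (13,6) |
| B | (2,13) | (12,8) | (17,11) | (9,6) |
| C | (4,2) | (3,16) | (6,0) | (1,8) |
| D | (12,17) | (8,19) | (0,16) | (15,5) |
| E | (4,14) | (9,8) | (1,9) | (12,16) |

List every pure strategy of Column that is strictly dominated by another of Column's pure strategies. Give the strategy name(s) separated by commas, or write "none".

C1 is not dominated — it holds its own against C2 at A (18>13); C3 at A (18>15); C4 at A (18>6).
Nothing dominates C2: C1 at C (16>2); C3 at C (16>0); C4 at A (13>6).
C3: dominated, since C1 does at least as well everywhere (A: 18>15, B: 13>11, C: 2>0, D: 17>16, E: 14>9).
C4 is not dominated — it holds its own against C1 at C (8>2); C2 at E (16>8); C3 at C (8>0).

C3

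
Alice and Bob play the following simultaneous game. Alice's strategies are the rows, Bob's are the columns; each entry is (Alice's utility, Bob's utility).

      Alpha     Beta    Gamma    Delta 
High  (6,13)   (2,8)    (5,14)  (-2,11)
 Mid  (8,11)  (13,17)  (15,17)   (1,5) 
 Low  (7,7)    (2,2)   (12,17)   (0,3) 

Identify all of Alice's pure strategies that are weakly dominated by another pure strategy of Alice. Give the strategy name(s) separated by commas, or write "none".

High, Low

High: dominated, since Mid does at least as well everywhere (Alpha: 8>6, Beta: 13>2, Gamma: 15>5, Delta: 1>-2).
Mid: no other strategy beats it everywhere (High at Alpha (8>6); Low at Alpha (8>7)).
Low: dominated, since Mid does at least as well everywhere (Alpha: 8>7, Beta: 13>2, Gamma: 15>12, Delta: 1>0).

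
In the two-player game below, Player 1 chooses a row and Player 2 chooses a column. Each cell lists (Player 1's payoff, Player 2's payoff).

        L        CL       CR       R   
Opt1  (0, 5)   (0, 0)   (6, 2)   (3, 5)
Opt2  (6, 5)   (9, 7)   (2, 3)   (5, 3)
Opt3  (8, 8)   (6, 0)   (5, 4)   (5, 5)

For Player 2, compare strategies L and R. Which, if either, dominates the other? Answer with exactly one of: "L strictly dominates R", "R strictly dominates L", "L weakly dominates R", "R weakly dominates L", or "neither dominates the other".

L's payoffs vs R's, by Player 1's action — Opt1: 5=5, Opt2: 5>3, Opt3: 8>5.
L is at least as good everywhere and strictly better somewhere (tied only at Opt1), so L weakly but not strictly dominates R.

L weakly dominates R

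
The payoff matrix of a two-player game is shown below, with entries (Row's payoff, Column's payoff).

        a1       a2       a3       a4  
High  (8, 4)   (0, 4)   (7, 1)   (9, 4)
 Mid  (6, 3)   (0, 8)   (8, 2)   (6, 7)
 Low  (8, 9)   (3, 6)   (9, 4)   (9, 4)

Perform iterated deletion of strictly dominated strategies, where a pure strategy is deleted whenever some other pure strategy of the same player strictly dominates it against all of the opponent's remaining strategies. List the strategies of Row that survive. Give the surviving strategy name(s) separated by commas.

High, Low

Row's strategy Mid is strictly dominated by Low (a1: 8>6, a2: 3>0, a3: 9>8, a4: 9>6) and is removed.
Column's strategy a3 is strictly dominated by a1 (High: 4>1, Low: 9>4) and is removed.
Among the remaining strategies, none is strictly dominated by another pure strategy of the same player, so the elimination stops.
Surviving strategies — Row: {High, Low}; Column: {a1, a2, a4}.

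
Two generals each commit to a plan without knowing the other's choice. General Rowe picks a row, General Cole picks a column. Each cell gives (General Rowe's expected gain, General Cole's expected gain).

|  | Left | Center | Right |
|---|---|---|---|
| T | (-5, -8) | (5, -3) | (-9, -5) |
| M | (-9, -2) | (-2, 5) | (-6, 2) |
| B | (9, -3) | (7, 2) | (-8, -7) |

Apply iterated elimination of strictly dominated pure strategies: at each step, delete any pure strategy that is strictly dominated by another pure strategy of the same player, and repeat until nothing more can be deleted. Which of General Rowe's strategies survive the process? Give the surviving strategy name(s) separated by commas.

For General Rowe, B strictly dominates T on the remaining columns (Left: 9>-5, Center: 7>5, Right: -8>-9); eliminate T.
General Cole's strategy Left is strictly dominated by Center (M: 5>-2, B: 2>-3) and is removed.
Column Right is eliminated: Center beats it against every remaining row (M: 5>2, B: 2>-7).
For General Rowe, B strictly dominates M on the remaining columns (Center: 7>-2); eliminate M.
Among the remaining strategies, none is strictly dominated by another pure strategy of the same player, so the elimination stops.
Surviving strategies — General Rowe: {B}; General Cole: {Center}.

B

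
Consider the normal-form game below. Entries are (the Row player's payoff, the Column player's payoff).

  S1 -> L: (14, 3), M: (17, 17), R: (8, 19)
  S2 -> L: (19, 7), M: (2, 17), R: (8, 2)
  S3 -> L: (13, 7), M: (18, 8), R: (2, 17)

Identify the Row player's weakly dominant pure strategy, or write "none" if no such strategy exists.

none

S1 fails to dominate S2 at L (14<19).
S2 fails to dominate S1 at M (2<17).
S3 fails to dominate S1 at L (13<14).
No single strategy dominates all the others.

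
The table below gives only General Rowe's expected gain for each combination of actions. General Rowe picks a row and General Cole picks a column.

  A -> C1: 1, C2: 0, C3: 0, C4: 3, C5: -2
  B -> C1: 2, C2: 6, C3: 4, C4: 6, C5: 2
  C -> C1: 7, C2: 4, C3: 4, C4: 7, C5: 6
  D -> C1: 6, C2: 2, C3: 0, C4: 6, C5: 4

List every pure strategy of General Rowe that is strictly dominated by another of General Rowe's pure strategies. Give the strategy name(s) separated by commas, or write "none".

A, D

A: dominated, since B does at least as well everywhere (C1: 2>1, C2: 6>0, C3: 4>0, C4: 6>3, C5: 2>-2).
B: no other strategy beats it everywhere (A at C1 (2>1); C at C2 (6>4); D at C2 (6>2)).
C is not dominated — it holds its own against A at C1 (7>1); B at C1 (7>2); D at C1 (7>6).
D is strictly dominated by C (C1: 7>6, C2: 4>2, C3: 4>0, C4: 7>6, C5: 6>4).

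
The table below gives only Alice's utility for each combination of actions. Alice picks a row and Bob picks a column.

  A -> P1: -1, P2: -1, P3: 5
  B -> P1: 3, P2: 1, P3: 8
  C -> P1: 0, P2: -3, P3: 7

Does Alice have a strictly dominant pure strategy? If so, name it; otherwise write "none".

B

B vs A: P1: 3>-1, P2: 1>-1, P3: 8>5.
B vs C: P1: 3>0, P2: 1>-3, P3: 8>7.
B strictly beats every other strategy against every opponent action, so it is strictly dominant.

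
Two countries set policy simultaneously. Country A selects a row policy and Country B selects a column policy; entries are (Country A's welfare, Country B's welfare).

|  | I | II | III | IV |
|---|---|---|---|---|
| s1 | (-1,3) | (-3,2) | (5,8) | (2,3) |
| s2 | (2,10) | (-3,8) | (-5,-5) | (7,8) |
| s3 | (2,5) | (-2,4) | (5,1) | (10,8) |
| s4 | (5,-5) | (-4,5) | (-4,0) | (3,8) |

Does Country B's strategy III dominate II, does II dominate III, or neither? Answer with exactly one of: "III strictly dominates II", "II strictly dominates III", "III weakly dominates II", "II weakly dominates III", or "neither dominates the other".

Compare III to II across each opponent action: s1: 8>2, s2: -5<8, s3: 1<4, s4: 0<5.
III does better at s1 but worse at s2, s3, s4; neither strategy dominates the other.

neither dominates the other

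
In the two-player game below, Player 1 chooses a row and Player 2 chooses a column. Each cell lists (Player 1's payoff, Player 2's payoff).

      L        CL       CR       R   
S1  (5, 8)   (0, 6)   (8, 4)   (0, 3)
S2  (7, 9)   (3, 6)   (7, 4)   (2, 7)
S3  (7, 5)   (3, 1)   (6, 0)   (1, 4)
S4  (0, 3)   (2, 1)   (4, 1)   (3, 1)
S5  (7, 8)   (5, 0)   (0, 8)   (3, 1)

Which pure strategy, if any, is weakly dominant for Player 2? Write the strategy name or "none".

L

L vs CL: S1: 8>6, S2: 9>6, S3: 5>1, S4: 3>1, S5: 8>0.
L vs CR: S1: 8>4, S2: 9>4, S3: 5>0, S4: 3>1, S5: 8=8.
L vs R: S1: 8>3, S2: 9>7, S3: 5>4, S4: 3>1, S5: 8>1.
L is at least as good as every other strategy against every opponent action, so it is weakly dominant.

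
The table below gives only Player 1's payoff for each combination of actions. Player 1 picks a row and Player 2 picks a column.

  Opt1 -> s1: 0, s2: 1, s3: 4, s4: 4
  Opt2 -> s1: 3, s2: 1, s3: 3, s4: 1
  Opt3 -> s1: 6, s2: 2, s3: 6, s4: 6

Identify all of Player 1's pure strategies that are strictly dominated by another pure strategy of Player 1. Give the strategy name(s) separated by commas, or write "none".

Opt1 is strictly dominated by Opt3 (s1: 6>0, s2: 2>1, s3: 6>4, s4: 6>4).
Opt3 strictly dominates Opt2 — s1: 6>3, s2: 2>1, s3: 6>3, s4: 6>1.
Nothing dominates Opt3: Opt1 at s1 (6>0); Opt2 at s1 (6>3).

Opt1, Opt2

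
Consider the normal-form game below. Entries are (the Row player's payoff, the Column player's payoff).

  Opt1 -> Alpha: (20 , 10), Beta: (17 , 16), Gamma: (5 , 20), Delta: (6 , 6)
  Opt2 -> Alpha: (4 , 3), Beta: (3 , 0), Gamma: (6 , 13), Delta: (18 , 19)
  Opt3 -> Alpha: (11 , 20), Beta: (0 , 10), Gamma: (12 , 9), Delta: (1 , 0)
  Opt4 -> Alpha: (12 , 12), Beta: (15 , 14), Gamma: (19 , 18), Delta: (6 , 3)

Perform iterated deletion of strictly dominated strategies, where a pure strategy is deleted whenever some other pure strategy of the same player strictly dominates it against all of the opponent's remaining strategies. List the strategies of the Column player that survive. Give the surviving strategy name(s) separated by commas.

Gamma, Delta

The Row player's strategy Opt3 is strictly dominated by Opt4 (Alpha: 12>11, Beta: 15>0, Gamma: 19>12, Delta: 6>1) and is removed.
For the Column player, Gamma strictly dominates Alpha on the remaining rows (Opt1: 20>10, Opt2: 13>3, Opt4: 18>12); eliminate Alpha.
For the Column player, Gamma strictly dominates Beta on the remaining rows (Opt1: 20>16, Opt2: 13>0, Opt4: 18>14); eliminate Beta.
For the Row player, Opt2 strictly dominates Opt1 on the remaining columns (Gamma: 6>5, Delta: 18>6); eliminate Opt1.
Among the remaining strategies, none is strictly dominated by another pure strategy of the same player, so the elimination stops.
Surviving strategies — the Row player: {Opt2, Opt4}; the Column player: {Gamma, Delta}.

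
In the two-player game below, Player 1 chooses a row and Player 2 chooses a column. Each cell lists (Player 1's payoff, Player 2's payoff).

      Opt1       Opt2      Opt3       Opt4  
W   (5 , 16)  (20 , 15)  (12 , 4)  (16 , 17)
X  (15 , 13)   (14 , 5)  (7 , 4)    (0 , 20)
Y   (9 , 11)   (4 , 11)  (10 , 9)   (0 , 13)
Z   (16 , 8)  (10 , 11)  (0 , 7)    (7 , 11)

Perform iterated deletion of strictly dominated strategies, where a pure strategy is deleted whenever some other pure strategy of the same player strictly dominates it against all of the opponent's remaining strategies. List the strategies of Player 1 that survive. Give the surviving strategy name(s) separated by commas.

Player 2's strategy Opt1 is strictly dominated by Opt4 (W: 17>16, X: 20>13, Y: 13>11, Z: 11>8) and is removed.
Player 1's strategy X is strictly dominated by W (Opt2: 20>14, Opt3: 12>7, Opt4: 16>0) and is removed.
Row Y is eliminated: W beats it against every remaining column (Opt2: 20>4, Opt3: 12>10, Opt4: 16>0).
For Player 1, W strictly dominates Z on the remaining columns (Opt2: 20>10, Opt3: 12>0, Opt4: 16>7); eliminate Z.
Column Opt2 is eliminated: Opt4 beats it against every remaining row (W: 17>15).
For Player 2, Opt4 strictly dominates Opt3 on the remaining rows (W: 17>4); eliminate Opt3.
Among the remaining strategies, none is strictly dominated by another pure strategy of the same player, so the elimination stops.
Surviving strategies — Player 1: {W}; Player 2: {Opt4}.

W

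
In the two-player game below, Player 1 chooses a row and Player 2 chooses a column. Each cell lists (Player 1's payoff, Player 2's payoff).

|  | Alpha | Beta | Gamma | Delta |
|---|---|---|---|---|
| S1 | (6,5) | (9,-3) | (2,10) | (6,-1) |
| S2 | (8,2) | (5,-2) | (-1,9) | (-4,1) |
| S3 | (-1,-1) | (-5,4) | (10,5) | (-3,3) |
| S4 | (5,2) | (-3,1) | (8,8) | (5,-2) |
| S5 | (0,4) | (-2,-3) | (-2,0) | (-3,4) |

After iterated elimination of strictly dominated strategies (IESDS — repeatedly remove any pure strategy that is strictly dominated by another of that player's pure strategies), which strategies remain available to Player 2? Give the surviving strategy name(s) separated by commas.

Gamma

For Player 1, S1 strictly dominates S5 on the remaining columns (Alpha: 6>0, Beta: 9>-2, Gamma: 2>-2, Delta: 6>-3); eliminate S5.
Column Alpha is eliminated: Gamma beats it against every remaining row (S1: 10>5, S2: 9>2, S3: 5>-1, S4: 8>2).
Row S2 is eliminated: S1 beats it against every remaining column (Beta: 9>5, Gamma: 2>-1, Delta: 6>-4).
For Player 2, Gamma strictly dominates Beta on the remaining rows (S1: 10>-3, S3: 5>4, S4: 8>1); eliminate Beta.
Player 2's strategy Delta is strictly dominated by Gamma (S1: 10>-1, S3: 5>3, S4: 8>-2) and is removed.
For Player 1, S3 strictly dominates S1 on the remaining columns (Gamma: 10>2); eliminate S1.
For Player 1, S3 strictly dominates S4 on the remaining columns (Gamma: 10>8); eliminate S4.
Among the remaining strategies, none is strictly dominated by another pure strategy of the same player, so the elimination stops.
Surviving strategies — Player 1: {S3}; Player 2: {Gamma}.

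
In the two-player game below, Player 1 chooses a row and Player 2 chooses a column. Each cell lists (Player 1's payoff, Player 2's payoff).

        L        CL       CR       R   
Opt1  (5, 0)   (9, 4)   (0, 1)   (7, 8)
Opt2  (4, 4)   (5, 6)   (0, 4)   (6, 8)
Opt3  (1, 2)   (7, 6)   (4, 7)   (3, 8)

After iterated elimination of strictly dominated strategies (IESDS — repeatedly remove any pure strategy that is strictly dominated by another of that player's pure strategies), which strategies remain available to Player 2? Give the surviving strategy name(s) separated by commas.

Player 2's strategy L is strictly dominated by CL (Opt1: 4>0, Opt2: 6>4, Opt3: 6>2) and is removed.
Column CL is eliminated: R beats it against every remaining row (Opt1: 8>4, Opt2: 8>6, Opt3: 8>6).
Column CR is eliminated: R beats it against every remaining row (Opt1: 8>1, Opt2: 8>4, Opt3: 8>7).
Player 1's strategy Opt2 is strictly dominated by Opt1 (R: 7>6) and is removed.
Row Opt3 is eliminated: Opt1 beats it against every remaining column (R: 7>3).
Among the remaining strategies, none is strictly dominated by another pure strategy of the same player, so the elimination stops.
Surviving strategies — Player 1: {Opt1}; Player 2: {R}.

R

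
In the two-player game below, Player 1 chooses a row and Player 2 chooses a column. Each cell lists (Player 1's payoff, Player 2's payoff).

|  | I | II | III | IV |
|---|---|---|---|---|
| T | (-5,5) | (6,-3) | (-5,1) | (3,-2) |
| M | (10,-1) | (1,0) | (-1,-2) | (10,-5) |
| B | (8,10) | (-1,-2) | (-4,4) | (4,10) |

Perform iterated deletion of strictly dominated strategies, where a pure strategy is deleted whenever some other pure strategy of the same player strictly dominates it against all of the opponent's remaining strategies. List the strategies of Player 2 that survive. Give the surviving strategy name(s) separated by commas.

Row B is eliminated: M beats it against every remaining column (I: 10>8, II: 1>-1, III: -1>-4, IV: 10>4).
For Player 2, I strictly dominates III on the remaining rows (T: 5>1, M: -1>-2); eliminate III.
For Player 2, I strictly dominates IV on the remaining rows (T: 5>-2, M: -1>-5); eliminate IV.
Among the remaining strategies, none is strictly dominated by another pure strategy of the same player, so the elimination stops.
Surviving strategies — Player 1: {T, M}; Player 2: {I, II}.

I, II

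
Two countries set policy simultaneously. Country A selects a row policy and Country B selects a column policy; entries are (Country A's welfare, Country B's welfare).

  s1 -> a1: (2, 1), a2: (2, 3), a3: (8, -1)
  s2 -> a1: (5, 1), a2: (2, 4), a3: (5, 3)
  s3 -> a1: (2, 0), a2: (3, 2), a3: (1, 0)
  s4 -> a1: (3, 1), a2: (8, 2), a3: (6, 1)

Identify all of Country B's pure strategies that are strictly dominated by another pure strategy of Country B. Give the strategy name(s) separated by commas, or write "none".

a1 is strictly dominated by a2 (s1: 3>1, s2: 4>1, s3: 2>0, s4: 2>1).
a2 is not dominated — it holds its own against a1 at s1 (3>1); a3 at s1 (3>-1).
a2 strictly dominates a3 — s1: 3>-1, s2: 4>3, s3: 2>0, s4: 2>1.

a1, a3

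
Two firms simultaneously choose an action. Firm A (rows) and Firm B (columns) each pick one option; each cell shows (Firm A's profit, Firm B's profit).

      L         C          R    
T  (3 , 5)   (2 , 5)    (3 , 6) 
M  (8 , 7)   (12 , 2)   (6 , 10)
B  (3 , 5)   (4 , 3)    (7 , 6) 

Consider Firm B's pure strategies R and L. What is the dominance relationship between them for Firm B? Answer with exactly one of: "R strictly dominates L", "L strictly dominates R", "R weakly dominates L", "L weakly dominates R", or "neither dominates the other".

R strictly dominates L

R's payoffs vs L's, by Firm A's action — T: 6>5, M: 10>7, B: 6>5.
R gives a strictly higher payoff against every action of Firm A, so R strictly dominates L.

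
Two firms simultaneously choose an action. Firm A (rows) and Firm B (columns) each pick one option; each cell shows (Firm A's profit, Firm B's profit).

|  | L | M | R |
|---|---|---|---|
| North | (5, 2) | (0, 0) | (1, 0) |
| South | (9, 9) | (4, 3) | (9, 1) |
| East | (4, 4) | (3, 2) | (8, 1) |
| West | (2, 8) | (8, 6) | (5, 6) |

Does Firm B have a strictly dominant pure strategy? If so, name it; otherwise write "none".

L vs M: North: 2>0, South: 9>3, East: 4>2, West: 8>6.
L vs R: North: 2>0, South: 9>1, East: 4>1, West: 8>6.
L strictly beats every other strategy against every opponent action, so it is strictly dominant.

L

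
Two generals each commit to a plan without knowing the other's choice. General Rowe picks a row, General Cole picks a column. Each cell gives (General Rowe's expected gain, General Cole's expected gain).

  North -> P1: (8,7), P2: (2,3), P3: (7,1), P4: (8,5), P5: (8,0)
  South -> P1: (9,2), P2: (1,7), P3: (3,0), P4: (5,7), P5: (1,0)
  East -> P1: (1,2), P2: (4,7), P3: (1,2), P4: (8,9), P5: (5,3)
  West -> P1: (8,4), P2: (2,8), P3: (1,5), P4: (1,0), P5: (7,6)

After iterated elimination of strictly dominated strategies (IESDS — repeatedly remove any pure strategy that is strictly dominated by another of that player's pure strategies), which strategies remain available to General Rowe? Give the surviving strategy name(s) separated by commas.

Column P3 is eliminated: P2 beats it against every remaining row (North: 3>1, South: 7>0, East: 7>2, West: 8>5).
General Cole's strategy P5 is strictly dominated by P2 (North: 3>0, South: 7>0, East: 7>3, West: 8>6) and is removed.
Among the remaining strategies, none is strictly dominated by another pure strategy of the same player, so the elimination stops.
Surviving strategies — General Rowe: {North, South, East, West}; General Cole: {P1, P2, P4}.

North, South, East, West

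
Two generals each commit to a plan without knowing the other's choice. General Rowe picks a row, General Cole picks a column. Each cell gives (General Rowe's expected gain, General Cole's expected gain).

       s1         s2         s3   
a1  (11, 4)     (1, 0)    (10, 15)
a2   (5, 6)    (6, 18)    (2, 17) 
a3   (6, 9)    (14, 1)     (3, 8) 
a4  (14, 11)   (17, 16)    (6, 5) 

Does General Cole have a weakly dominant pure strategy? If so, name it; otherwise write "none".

s1 fails to dominate s2 at a2 (6<18).
s2 fails to dominate s1 at a1 (0<4).
s3 fails to dominate s1 at a3 (8<9).
No single strategy dominates all the others.

none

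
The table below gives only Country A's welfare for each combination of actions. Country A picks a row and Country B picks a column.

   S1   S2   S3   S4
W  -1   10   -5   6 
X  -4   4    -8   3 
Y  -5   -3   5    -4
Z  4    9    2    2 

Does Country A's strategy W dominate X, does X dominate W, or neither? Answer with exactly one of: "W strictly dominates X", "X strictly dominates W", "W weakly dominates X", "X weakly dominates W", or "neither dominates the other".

W's payoffs vs X's, by Country B's action — S1: -1>-4, S2: 10>4, S3: -5>-8, S4: 6>3.
Every comparison favours W, so W strictly dominates X.

W strictly dominates X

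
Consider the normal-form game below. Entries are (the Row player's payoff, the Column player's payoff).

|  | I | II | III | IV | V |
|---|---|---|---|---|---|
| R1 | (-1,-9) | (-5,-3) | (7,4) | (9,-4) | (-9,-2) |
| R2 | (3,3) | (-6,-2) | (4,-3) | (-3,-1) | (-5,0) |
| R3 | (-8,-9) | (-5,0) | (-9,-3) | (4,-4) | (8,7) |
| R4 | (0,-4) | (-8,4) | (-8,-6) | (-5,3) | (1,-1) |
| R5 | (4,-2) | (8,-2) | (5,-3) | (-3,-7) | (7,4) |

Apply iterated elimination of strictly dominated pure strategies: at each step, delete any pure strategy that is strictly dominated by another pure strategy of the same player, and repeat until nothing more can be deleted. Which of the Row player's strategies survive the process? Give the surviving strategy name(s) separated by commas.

Row R4 is eliminated: R5 beats it against every remaining column (I: 4>0, II: 8>-8, III: 5>-8, IV: -3>-5, V: 7>1).
For the Column player, V strictly dominates II on the remaining rows (R1: -2>-3, R2: 0>-2, R3: 7>0, R5: 4>-2); eliminate II.
Column IV is eliminated: V beats it against every remaining row (R1: -2>-4, R2: 0>-1, R3: 7>-4, R5: 4>-7).
For the Row player, R5 strictly dominates R2 on the remaining columns (I: 4>3, III: 5>4, V: 7>-5); eliminate R2.
Column I is eliminated: V beats it against every remaining row (R1: -2>-9, R3: 7>-9, R5: 4>-2).
Among the remaining strategies, none is strictly dominated by another pure strategy of the same player, so the elimination stops.
Surviving strategies — the Row player: {R1, R3, R5}; the Column player: {III, V}.

R1, R3, R5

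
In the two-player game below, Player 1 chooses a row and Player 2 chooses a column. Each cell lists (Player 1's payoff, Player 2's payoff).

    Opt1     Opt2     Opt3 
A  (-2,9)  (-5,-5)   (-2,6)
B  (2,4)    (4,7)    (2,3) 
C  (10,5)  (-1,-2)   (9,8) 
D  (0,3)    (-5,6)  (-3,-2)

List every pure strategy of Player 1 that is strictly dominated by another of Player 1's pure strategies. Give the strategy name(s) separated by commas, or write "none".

A is strictly dominated by B (Opt1: 2>-2, Opt2: 4>-5, Opt3: 2>-2).
B: no other strategy beats it everywhere (A at Opt1 (2>-2); C at Opt2 (4>-1); D at Opt1 (2>0)).
C is not dominated — it holds its own against A at Opt1 (10>-2); B at Opt1 (10>2); D at Opt1 (10>0).
D is strictly dominated by B (Opt1: 2>0, Opt2: 4>-5, Opt3: 2>-3).

A, D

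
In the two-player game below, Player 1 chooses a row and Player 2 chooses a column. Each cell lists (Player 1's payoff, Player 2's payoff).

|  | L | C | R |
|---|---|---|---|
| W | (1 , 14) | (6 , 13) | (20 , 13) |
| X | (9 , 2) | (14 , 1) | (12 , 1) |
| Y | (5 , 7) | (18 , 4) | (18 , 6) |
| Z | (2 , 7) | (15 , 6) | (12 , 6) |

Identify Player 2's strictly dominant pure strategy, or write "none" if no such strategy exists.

L

L vs C: W: 14>13, X: 2>1, Y: 7>4, Z: 7>6.
L vs R: W: 14>13, X: 2>1, Y: 7>6, Z: 7>6.
L strictly beats every other strategy against every opponent action, so it is strictly dominant.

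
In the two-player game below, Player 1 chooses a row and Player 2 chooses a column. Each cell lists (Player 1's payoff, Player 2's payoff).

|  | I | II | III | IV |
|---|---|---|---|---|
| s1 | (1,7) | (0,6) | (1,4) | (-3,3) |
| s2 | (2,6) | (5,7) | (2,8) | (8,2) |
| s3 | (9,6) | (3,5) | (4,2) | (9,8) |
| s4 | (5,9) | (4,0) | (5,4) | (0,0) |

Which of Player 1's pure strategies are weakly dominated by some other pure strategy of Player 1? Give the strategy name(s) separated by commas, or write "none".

s1

s2 weakly dominates s1 — I: 2>1, II: 5>0, III: 2>1, IV: 8>-3.
s2: no other strategy beats it everywhere (s1 at I (2>1); s3 at II (5>3); s4 at II (5>4)).
Nothing dominates s3: s1 at I (9>1); s2 at I (9>2); s4 at I (9>5).
s4: no other strategy beats it everywhere (s1 at I (5>1); s2 at I (5>2); s3 at II (4>3)).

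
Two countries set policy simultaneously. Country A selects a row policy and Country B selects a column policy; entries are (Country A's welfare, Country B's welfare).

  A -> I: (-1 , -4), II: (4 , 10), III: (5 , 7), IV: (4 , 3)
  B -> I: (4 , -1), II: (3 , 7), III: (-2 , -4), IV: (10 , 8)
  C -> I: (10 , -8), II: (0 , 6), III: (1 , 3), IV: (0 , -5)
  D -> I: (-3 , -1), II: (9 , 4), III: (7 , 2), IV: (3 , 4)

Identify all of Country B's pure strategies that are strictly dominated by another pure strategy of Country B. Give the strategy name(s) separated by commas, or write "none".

I, III

II strictly dominates I — A: 10>-4, B: 7>-1, C: 6>-8, D: 4>-1.
II: no other strategy beats it everywhere (I at A (10>-4); III at A (10>7); IV at A (10>3)).
III: dominated, since II does at least as well everywhere (A: 10>7, B: 7>-4, C: 6>3, D: 4>2).
IV: no other strategy beats it everywhere (I at A (3>-4); II at B (8>7); III at B (8>-4)).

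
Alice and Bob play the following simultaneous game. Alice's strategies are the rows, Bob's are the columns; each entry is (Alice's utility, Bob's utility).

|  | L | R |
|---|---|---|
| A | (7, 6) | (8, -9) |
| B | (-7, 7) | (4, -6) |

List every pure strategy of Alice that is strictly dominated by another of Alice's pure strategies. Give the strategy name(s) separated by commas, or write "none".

B

Nothing dominates A: B at L (7>-7).
A strictly dominates B — L: 7>-7, R: 8>4.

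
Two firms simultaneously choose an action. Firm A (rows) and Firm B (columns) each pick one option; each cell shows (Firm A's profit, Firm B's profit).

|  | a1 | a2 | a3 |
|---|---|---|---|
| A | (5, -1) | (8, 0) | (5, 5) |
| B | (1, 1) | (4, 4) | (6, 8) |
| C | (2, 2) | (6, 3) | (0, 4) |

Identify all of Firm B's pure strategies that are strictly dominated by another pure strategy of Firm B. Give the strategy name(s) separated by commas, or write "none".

a1, a2

a1: dominated, since a2 does at least as well everywhere (A: 0>-1, B: 4>1, C: 3>2).
a2: dominated, since a3 does at least as well everywhere (A: 5>0, B: 8>4, C: 4>3).
a3: no other strategy beats it everywhere (a1 at A (5>-1); a2 at A (5>0)).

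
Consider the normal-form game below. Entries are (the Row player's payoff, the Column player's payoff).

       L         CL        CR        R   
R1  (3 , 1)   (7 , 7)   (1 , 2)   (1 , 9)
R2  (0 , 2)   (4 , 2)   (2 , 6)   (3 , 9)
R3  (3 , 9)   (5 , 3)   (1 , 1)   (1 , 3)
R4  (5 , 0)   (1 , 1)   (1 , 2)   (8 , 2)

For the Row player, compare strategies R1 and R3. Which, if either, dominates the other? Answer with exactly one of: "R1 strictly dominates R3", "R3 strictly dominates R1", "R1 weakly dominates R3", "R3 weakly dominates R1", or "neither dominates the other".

Compare R1 to R3 across each choice by the Column player: L: 3=3, CL: 7>5, CR: 1=1, R: 1=1.
R1 is at least as good everywhere and strictly better somewhere (tied only at L, CR, R), so R1 weakly but not strictly dominates R3.

R1 weakly dominates R3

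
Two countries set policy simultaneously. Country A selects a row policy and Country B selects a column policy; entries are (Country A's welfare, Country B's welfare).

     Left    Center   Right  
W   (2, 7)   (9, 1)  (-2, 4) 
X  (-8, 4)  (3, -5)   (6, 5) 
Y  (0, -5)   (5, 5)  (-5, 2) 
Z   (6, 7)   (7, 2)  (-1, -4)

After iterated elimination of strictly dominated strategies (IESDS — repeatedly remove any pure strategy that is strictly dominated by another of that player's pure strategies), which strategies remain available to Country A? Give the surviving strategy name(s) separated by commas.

X, Z

Country A's strategy Y is strictly dominated by W (Left: 2>0, Center: 9>5, Right: -2>-5) and is removed.
Country B's strategy Center is strictly dominated by Left (W: 7>1, X: 4>-5, Z: 7>2) and is removed.
Row W is eliminated: Z beats it against every remaining column (Left: 6>2, Right: -1>-2).
Among the remaining strategies, none is strictly dominated by another pure strategy of the same player, so the elimination stops.
Surviving strategies — Country A: {X, Z}; Country B: {Left, Right}.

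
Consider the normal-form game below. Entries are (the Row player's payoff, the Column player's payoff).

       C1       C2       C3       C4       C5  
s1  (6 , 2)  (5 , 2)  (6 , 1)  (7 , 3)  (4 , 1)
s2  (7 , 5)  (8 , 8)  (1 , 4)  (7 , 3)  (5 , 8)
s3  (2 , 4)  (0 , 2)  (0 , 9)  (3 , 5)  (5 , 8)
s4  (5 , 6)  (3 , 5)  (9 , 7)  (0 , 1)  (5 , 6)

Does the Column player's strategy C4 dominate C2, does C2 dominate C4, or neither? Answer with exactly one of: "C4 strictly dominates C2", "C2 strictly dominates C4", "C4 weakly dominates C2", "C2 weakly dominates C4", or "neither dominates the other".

neither dominates the other

C4's payoffs vs C2's, by the Row player's action — s1: 3>2, s2: 3<8, s3: 5>2, s4: 1<5.
C4 does better at s1, s3 but worse at s2, s4; neither strategy dominates the other.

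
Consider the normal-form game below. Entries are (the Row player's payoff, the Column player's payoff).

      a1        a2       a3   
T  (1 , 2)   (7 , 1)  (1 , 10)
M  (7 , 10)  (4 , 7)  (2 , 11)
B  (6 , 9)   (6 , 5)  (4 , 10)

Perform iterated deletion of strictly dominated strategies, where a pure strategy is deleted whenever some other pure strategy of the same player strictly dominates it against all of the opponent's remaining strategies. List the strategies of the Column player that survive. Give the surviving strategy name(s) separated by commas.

Column a1 is eliminated: a3 beats it against every remaining row (T: 10>2, M: 11>10, B: 10>9).
For the Row player, B strictly dominates M on the remaining columns (a2: 6>4, a3: 4>2); eliminate M.
The Column player's strategy a2 is strictly dominated by a3 (T: 10>1, B: 10>5) and is removed.
For the Row player, B strictly dominates T on the remaining columns (a3: 4>1); eliminate T.
Among the remaining strategies, none is strictly dominated by another pure strategy of the same player, so the elimination stops.
Surviving strategies — the Row player: {B}; the Column player: {a3}.

a3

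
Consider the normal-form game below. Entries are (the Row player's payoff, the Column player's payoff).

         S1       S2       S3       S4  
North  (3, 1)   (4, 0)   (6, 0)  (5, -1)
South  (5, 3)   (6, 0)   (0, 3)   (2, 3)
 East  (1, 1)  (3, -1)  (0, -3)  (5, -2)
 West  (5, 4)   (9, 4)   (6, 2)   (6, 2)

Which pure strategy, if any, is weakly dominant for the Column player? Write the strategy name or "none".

S1

S1 vs S2: North: 1>0, South: 3>0, East: 1>-1, West: 4=4.
S1 vs S3: North: 1>0, South: 3=3, East: 1>-3, West: 4>2.
S1 vs S4: North: 1>-1, South: 3=3, East: 1>-2, West: 4>2.
S1 is at least as good as every other strategy against every opponent action, so it is weakly dominant.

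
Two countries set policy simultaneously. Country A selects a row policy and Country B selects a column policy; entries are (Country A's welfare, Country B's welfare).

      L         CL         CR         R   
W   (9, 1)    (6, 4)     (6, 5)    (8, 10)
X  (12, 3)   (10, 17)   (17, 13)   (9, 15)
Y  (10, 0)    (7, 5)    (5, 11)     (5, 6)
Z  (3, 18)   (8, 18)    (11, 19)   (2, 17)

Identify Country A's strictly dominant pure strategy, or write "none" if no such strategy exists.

X

X vs W: L: 12>9, CL: 10>6, CR: 17>6, R: 9>8.
X vs Y: L: 12>10, CL: 10>7, CR: 17>5, R: 9>5.
X vs Z: L: 12>3, CL: 10>8, CR: 17>11, R: 9>2.
X strictly beats every other strategy against every opponent action, so it is strictly dominant.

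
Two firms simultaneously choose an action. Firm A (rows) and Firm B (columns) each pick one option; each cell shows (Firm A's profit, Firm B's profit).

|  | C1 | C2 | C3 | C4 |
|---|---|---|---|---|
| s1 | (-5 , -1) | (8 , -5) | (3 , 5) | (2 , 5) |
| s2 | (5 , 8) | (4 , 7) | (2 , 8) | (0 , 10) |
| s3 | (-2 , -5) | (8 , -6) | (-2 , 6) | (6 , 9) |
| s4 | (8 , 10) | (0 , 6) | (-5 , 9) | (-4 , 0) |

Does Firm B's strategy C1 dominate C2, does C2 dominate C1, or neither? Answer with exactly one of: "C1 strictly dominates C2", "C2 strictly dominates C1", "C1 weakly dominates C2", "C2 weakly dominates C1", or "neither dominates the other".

Compare C1 to C2 across every action of Firm A: s1: -1>-5, s2: 8>7, s3: -5>-6, s4: 10>6.
Every comparison favours C1, so C1 strictly dominates C2.

C1 strictly dominates C2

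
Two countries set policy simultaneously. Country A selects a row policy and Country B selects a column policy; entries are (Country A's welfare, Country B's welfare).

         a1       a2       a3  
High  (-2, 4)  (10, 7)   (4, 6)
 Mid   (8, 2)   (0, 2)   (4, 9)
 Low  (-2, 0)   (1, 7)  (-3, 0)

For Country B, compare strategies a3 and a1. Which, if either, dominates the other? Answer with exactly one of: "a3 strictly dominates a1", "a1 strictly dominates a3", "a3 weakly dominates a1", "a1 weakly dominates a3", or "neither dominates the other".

a3 weakly dominates a1

a3's payoffs vs a1's, by Country A's action — High: 6>4, Mid: 9>2, Low: 0=0.
a3 is at least as good everywhere and strictly better somewhere (tied only at Low), so a3 weakly but not strictly dominates a1.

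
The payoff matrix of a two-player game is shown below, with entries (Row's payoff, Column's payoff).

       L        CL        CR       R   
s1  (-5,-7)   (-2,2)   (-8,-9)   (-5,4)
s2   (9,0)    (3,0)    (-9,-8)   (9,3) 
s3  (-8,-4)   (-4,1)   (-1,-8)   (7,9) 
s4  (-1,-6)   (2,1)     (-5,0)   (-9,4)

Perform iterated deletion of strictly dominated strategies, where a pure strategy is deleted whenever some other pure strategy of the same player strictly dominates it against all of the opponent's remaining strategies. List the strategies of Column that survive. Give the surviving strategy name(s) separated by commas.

R

Column L is eliminated: R beats it against every remaining row (s1: 4>-7, s2: 3>0, s3: 9>-4, s4: 4>-6).
For Column, R strictly dominates CL on the remaining rows (s1: 4>2, s2: 3>0, s3: 9>1, s4: 4>1); eliminate CL.
For Row, s3 strictly dominates s1 on the remaining columns (CR: -1>-8, R: 7>-5); eliminate s1.
Row s4 is eliminated: s3 beats it against every remaining column (CR: -1>-5, R: 7>-9).
Column's strategy CR is strictly dominated by R (s2: 3>-8, s3: 9>-8) and is removed.
Row s3 is eliminated: s2 beats it against every remaining column (R: 9>7).
Among the remaining strategies, none is strictly dominated by another pure strategy of the same player, so the elimination stops.
Surviving strategies — Row: {s2}; Column: {R}.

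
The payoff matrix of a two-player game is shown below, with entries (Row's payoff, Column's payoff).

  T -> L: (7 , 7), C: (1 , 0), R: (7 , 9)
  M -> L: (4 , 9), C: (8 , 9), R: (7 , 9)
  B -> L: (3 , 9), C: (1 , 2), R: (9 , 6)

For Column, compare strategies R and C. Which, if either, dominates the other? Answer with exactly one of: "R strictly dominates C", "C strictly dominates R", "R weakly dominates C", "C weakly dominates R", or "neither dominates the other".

R weakly dominates C

R's payoffs vs C's, by Row's action — T: 9>0, M: 9=9, B: 6>2.
R is at least as good everywhere and strictly better somewhere (tied only at M), so R weakly but not strictly dominates C.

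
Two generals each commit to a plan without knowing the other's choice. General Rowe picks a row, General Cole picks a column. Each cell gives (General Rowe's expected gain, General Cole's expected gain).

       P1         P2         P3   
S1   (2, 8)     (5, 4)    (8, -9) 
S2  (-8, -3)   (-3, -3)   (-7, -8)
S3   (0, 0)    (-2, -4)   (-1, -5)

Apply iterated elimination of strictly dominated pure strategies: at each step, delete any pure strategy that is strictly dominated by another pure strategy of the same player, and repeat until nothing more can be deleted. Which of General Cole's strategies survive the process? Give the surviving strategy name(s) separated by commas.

P1

For General Rowe, S1 strictly dominates S2 on the remaining columns (P1: 2>-8, P2: 5>-3, P3: 8>-7); eliminate S2.
For General Rowe, S1 strictly dominates S3 on the remaining columns (P1: 2>0, P2: 5>-2, P3: 8>-1); eliminate S3.
General Cole's strategy P2 is strictly dominated by P1 (S1: 8>4) and is removed.
General Cole's strategy P3 is strictly dominated by P1 (S1: 8>-9) and is removed.
Among the remaining strategies, none is strictly dominated by another pure strategy of the same player, so the elimination stops.
Surviving strategies — General Rowe: {S1}; General Cole: {P1}.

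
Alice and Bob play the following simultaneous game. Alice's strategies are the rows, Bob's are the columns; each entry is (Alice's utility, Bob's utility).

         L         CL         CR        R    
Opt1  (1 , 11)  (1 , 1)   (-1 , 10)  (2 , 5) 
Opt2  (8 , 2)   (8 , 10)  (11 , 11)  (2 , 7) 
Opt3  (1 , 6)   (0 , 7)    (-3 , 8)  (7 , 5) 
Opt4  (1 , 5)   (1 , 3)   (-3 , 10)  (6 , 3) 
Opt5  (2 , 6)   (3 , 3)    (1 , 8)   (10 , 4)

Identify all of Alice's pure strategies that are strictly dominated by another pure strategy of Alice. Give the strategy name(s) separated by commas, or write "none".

Opt1, Opt3, Opt4

Opt1: dominated, since Opt5 does at least as well everywhere (L: 2>1, CL: 3>1, CR: 1>-1, R: 10>2).
Nothing dominates Opt2: Opt1 at L (8>1); Opt3 at L (8>1); Opt4 at L (8>1); Opt5 at L (8>2).
Opt3: dominated, since Opt5 does at least as well everywhere (L: 2>1, CL: 3>0, CR: 1>-3, R: 10>7).
Opt5 strictly dominates Opt4 — L: 2>1, CL: 3>1, CR: 1>-3, R: 10>6.
Nothing dominates Opt5: Opt1 at L (2>1); Opt2 at R (10>2); Opt3 at L (2>1); Opt4 at L (2>1).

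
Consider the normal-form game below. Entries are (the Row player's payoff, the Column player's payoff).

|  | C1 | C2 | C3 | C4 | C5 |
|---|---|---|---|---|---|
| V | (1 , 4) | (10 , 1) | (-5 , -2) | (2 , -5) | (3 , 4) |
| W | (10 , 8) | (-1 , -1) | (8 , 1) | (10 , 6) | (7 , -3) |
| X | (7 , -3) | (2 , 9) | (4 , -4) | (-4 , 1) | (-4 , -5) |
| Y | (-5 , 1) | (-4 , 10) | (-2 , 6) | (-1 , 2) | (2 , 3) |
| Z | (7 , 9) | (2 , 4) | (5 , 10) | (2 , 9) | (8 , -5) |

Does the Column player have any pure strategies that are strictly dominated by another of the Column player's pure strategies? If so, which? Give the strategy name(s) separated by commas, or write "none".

Nothing dominates C1: C2 at V (4>1); C3 at V (4>-2); C4 at V (4>-5); C5 at V (4=4).
C2 is not dominated — it holds its own against C1 at X (9>-3); C3 at V (1>-2); C4 at V (1>-5); C5 at W (-1>-3).
C3 is not dominated — it holds its own against C1 at Y (6>1); C2 at W (1>-1); C4 at V (-2>-5); C5 at W (1>-3).
Nothing dominates C4: C1 at X (1>-3); C2 at W (6>-1); C3 at W (6>1); C5 at W (6>-3).
C5: no other strategy beats it everywhere (C1 at V (4=4); C2 at V (4>1); C3 at V (4>-2); C4 at V (4>-5)).

none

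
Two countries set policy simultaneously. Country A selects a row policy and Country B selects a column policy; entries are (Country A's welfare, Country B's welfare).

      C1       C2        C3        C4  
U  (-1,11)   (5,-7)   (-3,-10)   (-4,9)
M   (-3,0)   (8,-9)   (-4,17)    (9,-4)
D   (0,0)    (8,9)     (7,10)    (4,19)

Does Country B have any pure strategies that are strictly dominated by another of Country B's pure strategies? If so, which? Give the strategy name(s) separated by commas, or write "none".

Nothing dominates C1: C2 at U (11>-7); C3 at U (11>-10); C4 at U (11>9).
C2 is strictly dominated by C4 (U: 9>-7, M: -4>-9, D: 19>9).
C3: no other strategy beats it everywhere (C1 at M (17>0); C2 at M (17>-9); C4 at M (17>-4)).
C4: no other strategy beats it everywhere (C1 at D (19>0); C2 at U (9>-7); C3 at U (9>-10)).

C2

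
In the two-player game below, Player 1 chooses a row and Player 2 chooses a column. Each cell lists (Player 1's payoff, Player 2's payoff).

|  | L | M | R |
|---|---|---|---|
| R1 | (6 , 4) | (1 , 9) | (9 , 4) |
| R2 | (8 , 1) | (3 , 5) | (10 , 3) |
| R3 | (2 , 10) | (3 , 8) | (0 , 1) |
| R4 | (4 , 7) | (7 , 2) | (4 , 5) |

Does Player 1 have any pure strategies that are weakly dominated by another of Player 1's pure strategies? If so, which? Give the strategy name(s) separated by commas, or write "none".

R1 is weakly dominated by R2 (L: 8>6, M: 3>1, R: 10>9).
Nothing dominates R2: R1 at L (8>6); R3 at L (8>2); R4 at L (8>4).
R3 is weakly dominated by R2 (L: 8>2, M: 3=3, R: 10>0).
R4 is not dominated — it holds its own against R1 at M (7>1); R2 at M (7>3); R3 at L (4>2).

R1, R3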